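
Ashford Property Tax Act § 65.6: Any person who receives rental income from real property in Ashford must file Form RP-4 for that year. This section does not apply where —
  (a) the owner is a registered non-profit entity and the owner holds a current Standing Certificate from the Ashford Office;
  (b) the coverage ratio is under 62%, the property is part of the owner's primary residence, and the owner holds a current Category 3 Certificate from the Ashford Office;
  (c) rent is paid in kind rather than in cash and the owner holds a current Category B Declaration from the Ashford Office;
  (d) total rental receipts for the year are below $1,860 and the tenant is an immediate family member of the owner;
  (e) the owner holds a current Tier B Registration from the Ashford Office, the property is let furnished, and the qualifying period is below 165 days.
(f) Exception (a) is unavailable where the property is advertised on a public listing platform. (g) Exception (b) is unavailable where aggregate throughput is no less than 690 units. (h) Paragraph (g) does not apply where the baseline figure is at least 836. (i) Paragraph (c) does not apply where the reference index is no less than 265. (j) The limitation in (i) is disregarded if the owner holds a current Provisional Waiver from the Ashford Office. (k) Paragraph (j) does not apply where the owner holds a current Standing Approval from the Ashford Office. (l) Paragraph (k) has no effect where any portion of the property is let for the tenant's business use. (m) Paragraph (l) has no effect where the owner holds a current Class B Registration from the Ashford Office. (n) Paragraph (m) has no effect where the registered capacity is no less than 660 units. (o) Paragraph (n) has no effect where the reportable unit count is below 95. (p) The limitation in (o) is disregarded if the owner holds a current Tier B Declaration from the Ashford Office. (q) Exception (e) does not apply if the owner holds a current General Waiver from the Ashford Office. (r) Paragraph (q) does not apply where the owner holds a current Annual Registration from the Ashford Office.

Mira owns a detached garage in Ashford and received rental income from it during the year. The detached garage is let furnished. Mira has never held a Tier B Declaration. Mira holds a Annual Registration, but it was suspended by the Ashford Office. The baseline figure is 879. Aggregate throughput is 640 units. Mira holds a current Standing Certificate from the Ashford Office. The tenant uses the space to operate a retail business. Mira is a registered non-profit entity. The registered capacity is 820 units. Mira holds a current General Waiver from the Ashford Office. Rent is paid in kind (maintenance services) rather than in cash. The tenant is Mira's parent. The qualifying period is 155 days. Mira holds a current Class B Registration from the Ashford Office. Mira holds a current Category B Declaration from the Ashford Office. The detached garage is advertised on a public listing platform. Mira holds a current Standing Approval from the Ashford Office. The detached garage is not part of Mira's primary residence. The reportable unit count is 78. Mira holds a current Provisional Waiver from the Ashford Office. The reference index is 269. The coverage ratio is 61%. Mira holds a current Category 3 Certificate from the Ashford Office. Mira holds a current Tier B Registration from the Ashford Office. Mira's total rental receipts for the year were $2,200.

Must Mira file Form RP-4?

All of (a)'s requirements are met (Mira is a registered non-profit; a current Standing Certificate is held). But applying paragraph (f): (f) operates against (a): the property is publicly advertised. So (a) is unavailable.
Exception (b) fails — the detached garage is not part of the primary residence.
Exception (c): rent is paid in kind; a current Category B Declaration is held — every condition holds. But: (i) is engaged — the reference index is 269, meeting the 265 threshold. (j) would limit (i) — a current Provisional Waiver is held — but (k) sets (j) aside: (k) operates — a current Standing Approval is held. (l) would limit (k) — the space is let for business use — but (m) sets (l) aside: (m) operates — a current Class B Registration is held. (n) would limit (m) — the registered capacity is 820 units, meeting the 660 units threshold — but (o) sets (n) aside: (o) operates — the reportable unit count is 78, below the 95 limit. (p) is not triggered (no current Tier B Declaration is held), so (o) stands. (c) is therefore removed.
Exception (d) does not apply: total rental receipts for the year are $2,200, not below $1,860.
All of (e)'s requirements are met (a current Tier B Registration is held; the property is let furnished; the qualifying period is 155 days, below the 165 days limit). But applying paragraphs (q)–(r): (q) operates against (e): a current General Waiver is held. (r) is not triggered (no current Annual Registration is held), so (q) stands. So (e) is unavailable.
None of the exceptions is available; § 65.6 applies in full.

Yes — Mira must file Form RP-4.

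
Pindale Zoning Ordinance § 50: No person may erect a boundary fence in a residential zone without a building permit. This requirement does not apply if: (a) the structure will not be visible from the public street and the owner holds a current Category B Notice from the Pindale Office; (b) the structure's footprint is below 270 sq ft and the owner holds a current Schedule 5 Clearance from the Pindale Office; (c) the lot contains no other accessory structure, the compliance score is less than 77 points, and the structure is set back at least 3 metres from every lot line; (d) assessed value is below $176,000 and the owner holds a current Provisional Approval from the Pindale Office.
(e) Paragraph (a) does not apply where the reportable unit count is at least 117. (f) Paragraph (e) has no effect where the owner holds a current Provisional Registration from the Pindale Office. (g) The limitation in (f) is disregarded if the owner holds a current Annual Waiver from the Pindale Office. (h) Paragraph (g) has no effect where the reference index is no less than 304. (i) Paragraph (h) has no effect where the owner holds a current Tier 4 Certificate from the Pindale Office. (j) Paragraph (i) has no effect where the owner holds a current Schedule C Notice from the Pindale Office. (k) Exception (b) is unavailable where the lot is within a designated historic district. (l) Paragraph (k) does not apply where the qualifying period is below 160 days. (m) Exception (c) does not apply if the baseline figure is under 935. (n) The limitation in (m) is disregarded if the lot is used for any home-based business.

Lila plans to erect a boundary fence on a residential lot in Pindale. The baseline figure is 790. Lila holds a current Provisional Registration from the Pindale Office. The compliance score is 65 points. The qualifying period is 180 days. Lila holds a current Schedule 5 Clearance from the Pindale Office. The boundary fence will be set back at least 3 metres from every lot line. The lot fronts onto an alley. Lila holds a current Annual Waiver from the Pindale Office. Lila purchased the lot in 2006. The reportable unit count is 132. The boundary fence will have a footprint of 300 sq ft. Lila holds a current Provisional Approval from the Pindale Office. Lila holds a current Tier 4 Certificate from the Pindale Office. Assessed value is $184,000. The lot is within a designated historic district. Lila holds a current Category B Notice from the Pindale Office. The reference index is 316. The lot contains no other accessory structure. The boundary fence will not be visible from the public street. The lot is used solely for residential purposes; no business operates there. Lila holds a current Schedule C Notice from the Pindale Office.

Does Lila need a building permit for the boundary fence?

No — exception (a) applies; Lila does not need a building permit.

Exception (a): the structure will not be visible from the street; a current Category B Notice is held — every condition holds. Considering the limiting provisions: (e) would limit (a) — the reportable unit count is 132, meeting the 117 threshold — but (f) sets (e) aside: (f) operates against (e): a current Provisional Registration is held. (g) applies (a current Annual Waiver is held), but yields to (h): (h) applies — the reference index is 316, meeting the 304 threshold. (i) applies (a current Tier 4 Certificate is held), but is set aside by (j): (j) applies — a current Schedule C Notice is held. So (a) applies.
Exception (b) does not apply: the structure's footprint is 300 sq ft, not below 270 sq ft.
Exception (c): the lot has no other accessory structure; the compliance score is 65 points, less than the 77 points limit; the setback is at least 3 m on every side — every condition holds. Turning to paragraphs (m)–(n): (m) operates — the baseline figure is 790, under the 935 limit. (n), which would lift (m), is inapplicable — the lot is solely residential. (c) is therefore removed.
Exception (d) does not apply: assessed value is $184,000, not below $176,000.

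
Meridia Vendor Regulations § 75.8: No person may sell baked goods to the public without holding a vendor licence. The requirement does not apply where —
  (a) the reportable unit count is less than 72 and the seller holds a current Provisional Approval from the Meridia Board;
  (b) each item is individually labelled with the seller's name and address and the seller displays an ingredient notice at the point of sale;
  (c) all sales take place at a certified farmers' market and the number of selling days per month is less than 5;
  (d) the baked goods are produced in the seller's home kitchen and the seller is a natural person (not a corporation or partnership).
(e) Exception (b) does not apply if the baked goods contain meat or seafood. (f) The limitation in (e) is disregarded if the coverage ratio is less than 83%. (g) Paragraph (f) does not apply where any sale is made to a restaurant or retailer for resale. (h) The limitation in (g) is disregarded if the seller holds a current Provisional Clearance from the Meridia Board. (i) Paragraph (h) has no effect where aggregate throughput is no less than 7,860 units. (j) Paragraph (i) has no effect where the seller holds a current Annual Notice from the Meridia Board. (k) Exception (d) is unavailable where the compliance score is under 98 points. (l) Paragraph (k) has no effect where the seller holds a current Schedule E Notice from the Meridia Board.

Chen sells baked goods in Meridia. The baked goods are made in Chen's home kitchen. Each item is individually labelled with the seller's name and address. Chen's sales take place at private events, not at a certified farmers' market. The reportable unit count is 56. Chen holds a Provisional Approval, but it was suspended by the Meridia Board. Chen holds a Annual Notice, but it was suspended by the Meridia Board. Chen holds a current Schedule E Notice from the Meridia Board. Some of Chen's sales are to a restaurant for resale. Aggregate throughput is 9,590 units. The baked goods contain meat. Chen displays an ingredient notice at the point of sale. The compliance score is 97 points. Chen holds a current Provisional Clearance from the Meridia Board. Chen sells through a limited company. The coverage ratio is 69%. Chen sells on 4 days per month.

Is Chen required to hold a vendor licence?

Exception (a) does not apply: there is no Provisional Approval in force.
All of (b)'s requirements are met (items are individually labelled; an ingredient notice is displayed). Turning to paragraphs (e)–(j): (e) is triggered — the baked goods contain meat. (f) is triggered (the coverage ratio is 69%, less than the 83% limit), but is displaced by (g): (g) operates — some sales are to a restaurant for resale. (h) applies (a current Provisional Clearance is held), but is set aside by (i): (i) operates — aggregate throughput is 9,590 units, meeting the 7,860 units threshold. (j) is inapplicable (the Annual Notice is not current), so (i) stands. Exception (b) does not apply.
Exception (c) requires that all sales take place at a certified farmers' market; but sales are at private events, not a certified farmers' market, so (c) is unavailable.
Exception (d) requires that the seller is a natural person (not a corporation or partnership); but the seller operates through a limited company, so (d) is unavailable.
None of the exceptions is available; § 75.8 applies in full.

Yes — Chen must hold a vendor licence.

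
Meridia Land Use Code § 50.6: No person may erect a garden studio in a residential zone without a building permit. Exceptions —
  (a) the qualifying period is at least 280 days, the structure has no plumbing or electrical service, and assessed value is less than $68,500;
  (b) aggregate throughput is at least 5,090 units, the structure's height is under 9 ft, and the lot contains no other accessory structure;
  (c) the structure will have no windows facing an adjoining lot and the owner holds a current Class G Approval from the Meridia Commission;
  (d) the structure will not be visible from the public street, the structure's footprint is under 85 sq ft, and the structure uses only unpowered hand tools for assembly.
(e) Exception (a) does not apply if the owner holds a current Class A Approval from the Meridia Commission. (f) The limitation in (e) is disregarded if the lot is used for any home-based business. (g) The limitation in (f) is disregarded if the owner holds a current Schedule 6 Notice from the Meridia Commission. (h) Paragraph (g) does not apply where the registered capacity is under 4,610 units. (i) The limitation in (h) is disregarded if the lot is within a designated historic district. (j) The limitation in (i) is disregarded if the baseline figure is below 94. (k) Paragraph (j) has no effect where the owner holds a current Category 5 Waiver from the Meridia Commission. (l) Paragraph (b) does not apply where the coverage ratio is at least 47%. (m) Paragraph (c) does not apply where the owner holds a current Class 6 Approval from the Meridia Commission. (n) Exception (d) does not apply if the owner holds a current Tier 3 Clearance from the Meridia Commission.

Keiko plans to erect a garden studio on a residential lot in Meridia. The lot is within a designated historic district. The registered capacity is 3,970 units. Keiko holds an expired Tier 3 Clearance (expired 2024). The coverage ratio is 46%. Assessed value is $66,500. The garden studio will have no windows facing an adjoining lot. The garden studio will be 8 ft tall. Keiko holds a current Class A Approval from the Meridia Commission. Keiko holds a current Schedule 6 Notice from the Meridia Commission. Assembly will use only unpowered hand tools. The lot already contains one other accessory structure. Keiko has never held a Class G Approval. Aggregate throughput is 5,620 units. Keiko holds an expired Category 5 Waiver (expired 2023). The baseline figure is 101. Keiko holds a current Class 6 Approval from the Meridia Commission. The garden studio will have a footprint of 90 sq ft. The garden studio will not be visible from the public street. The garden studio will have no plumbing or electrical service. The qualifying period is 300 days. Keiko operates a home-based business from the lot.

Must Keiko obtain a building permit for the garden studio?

Yes — Keiko must obtain a building permit.

Exception (a): the qualifying period is 300 days, meeting the 280 days threshold; there is no plumbing or electrical service; assessed value is $66,500, less than the $68,500 limit — every condition holds. But applying paragraphs (e)–(k): (e) operates against (a): a current Class A Approval is held. (f) is engaged (a home-based business operates on the lot), but is displaced by (g): (g) operates — a current Schedule 6 Notice is held. (h) applies (the registered capacity is 3,970 units, under the 4,610 units limit), but is set aside by (i): (i) operates against (h): the lot is in a historic district. (j) is inapplicable (the baseline figure is 101, not below 94), so (i) stands. (a) is therefore removed.
Exception (b) requires that the lot contains no other accessory structure; but the lot already has another accessory structure, so (b) is unavailable.
Exception (c) requires that the owner holds a current Class G Approval from the Meridia Commission; but no current Class G Approval is held, so (c) is unavailable.
Exception (d) requires that the structure's footprint is under 85 sq ft; but the structure's footprint is 90 sq ft, not under 85 sq ft, so (d) is unavailable.
No exception displaces § 50.6.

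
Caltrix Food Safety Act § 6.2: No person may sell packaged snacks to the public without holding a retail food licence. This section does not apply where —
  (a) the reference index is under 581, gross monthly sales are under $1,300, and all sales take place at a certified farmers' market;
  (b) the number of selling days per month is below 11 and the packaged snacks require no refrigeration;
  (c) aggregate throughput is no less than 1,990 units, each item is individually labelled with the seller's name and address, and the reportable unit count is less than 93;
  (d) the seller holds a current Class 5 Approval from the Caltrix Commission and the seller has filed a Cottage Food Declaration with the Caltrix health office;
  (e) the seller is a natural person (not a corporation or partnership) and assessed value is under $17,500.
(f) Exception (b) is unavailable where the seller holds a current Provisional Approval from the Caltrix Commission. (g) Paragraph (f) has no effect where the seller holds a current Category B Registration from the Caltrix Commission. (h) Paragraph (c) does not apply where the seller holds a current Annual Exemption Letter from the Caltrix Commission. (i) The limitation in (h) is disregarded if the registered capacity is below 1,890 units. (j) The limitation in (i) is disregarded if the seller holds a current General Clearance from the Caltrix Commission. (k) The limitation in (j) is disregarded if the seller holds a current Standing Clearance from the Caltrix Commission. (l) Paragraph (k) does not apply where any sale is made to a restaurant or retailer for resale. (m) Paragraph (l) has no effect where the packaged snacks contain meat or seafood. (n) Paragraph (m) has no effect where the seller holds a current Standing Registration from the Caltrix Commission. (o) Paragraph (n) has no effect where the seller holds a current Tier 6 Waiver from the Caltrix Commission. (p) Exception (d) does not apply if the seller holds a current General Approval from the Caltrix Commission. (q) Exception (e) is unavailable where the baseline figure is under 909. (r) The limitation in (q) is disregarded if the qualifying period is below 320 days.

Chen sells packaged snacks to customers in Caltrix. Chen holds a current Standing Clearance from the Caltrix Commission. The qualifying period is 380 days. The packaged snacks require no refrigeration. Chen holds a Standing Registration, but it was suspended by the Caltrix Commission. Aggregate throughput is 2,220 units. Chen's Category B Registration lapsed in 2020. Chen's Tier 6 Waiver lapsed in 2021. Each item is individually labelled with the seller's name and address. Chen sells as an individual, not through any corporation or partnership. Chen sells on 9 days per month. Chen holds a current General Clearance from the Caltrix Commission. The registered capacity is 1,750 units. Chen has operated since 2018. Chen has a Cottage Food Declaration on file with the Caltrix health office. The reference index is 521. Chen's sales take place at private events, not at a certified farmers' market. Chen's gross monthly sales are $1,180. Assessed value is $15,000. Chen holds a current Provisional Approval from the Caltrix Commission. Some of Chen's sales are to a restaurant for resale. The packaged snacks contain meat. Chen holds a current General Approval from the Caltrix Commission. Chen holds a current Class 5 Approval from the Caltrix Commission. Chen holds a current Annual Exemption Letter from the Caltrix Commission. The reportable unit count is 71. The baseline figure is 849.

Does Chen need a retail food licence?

No — exception (c) applies; Chen is not required to hold a retail food licence.

Exception (a) requires that all sales take place at a certified farmers' market; but sales are at private events, not a certified farmers' market, so (a) is unavailable.
Exception (b)'s conditions are all satisfied: the number of selling days per month is 9, below the 11 limit; the packaged snacks are shelf-stable. However, paragraphs (f)–(g) must be considered: (f) applies — a current Provisional Approval is held. (g), which would lift (f), is not triggered — the Category B Registration is not current. Exception (b) does not apply.
All of (c)'s requirements are met (aggregate throughput is 2,220 units, meeting the 1,990 units threshold; items are individually labelled; the reportable unit count is 71, less than the 93 limit). Considering the limiting provisions: (h) would limit (c) — a current Annual Exemption Letter is held — but (i) sets (h) aside: (i) operates against (h): the registered capacity is 1,750 units, below the 1,890 units limit. (j) operates (a current General Clearance is held), but is overridden by (k): (k) is engaged — a current Standing Clearance is held. (l) is engaged (some sales are to a restaurant for resale), but is itself disapplied by (m): (m) operates against (l): the packaged snacks contain meat. (n), which would lift (m), does not operate here — the Standing Registration is not current. Exception (c) stands.
Exception (d) is satisfied on its face — a current Class 5 Approval is held; a Cottage Food Declaration is on file. Turning to paragraph (p): (p) operates — a current General Approval is held. So (d) is unavailable.
Exception (e)'s conditions are all satisfied: the seller is a natural person; assessed value is $15,000, under the $17,500 limit. But applying paragraphs (q)–(r): (q) is triggered — the baseline figure is 849, under the 909 limit. (r) does not operate here (the qualifying period is 380 days, not below 320 days), so (q) stands. Exception (e) does not apply.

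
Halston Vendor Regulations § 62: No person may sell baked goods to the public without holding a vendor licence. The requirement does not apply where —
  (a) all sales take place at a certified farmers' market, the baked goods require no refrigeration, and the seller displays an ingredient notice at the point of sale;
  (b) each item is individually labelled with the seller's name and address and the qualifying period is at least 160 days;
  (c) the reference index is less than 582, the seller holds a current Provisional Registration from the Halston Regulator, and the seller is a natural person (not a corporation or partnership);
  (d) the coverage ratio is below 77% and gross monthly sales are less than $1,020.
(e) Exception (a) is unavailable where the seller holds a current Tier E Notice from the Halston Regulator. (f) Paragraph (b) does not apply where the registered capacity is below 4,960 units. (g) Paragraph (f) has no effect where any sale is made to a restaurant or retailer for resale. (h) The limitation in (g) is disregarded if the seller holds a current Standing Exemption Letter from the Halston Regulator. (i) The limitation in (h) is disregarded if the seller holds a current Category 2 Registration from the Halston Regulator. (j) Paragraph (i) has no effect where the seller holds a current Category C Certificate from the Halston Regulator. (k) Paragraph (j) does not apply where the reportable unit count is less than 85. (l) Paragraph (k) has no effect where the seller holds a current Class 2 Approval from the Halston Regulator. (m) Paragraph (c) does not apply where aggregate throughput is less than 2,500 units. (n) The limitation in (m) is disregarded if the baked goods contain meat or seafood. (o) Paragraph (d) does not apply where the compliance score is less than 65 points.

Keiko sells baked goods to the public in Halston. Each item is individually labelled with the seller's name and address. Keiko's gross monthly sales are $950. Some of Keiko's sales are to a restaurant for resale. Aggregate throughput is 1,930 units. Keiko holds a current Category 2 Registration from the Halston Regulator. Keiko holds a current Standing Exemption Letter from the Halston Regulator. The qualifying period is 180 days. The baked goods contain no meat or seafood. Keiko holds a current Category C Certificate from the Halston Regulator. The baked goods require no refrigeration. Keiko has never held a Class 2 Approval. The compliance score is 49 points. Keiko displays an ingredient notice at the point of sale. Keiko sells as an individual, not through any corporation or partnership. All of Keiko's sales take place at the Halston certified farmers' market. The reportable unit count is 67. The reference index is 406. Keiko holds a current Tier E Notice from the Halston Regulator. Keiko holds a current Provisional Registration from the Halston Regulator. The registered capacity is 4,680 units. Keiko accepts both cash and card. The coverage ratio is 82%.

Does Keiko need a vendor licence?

All of (a)'s requirements are met (all sales are at a certified farmers' market; the baked goods are shelf-stable; an ingredient notice is displayed). But applying paragraph (e): (e) is triggered — a current Tier E Notice is held. Exception (a) does not apply.
All of (b)'s requirements are met (items are individually labelled; the qualifying period is 180 days, meeting the 160 days threshold). Under paragraphs (f)–(l): (f) would limit (b) — the registered capacity is 4,680 units, below the 4,960 units limit — but (g) sets (f) aside: (g) is engaged — some sales are to a restaurant for resale. (h) would limit (g) — a current Standing Exemption Letter is held — but (i) sets (h) aside: (i) operates — a current Category 2 Registration is held. (j) would limit (i) — a current Category C Certificate is held — but (k) sets (j) aside: (k) operates against (j): the reportable unit count is 67, less than the 85 limit. (l), which would lift (k), is inapplicable — there is no Class 2 Approval in force. (b) remains available.
Exception (c) is satisfied on its face — the reference index is 406, less than the 582 limit; a current Provisional Registration is held; the seller is a natural person. But applying paragraphs (m)–(n): (m) is engaged — aggregate throughput is 1,930 units, less than the 2,500 units limit. (n) is not triggered (the baked goods contain no meat or seafood), so (m) stands. So (c) is unavailable.
Exception (d) requires that the coverage ratio is below 77%; but the coverage ratio is 82%, not below 77%, so (d) is unavailable.

No — exception (b) applies; Keiko is not required to hold a vendor licence.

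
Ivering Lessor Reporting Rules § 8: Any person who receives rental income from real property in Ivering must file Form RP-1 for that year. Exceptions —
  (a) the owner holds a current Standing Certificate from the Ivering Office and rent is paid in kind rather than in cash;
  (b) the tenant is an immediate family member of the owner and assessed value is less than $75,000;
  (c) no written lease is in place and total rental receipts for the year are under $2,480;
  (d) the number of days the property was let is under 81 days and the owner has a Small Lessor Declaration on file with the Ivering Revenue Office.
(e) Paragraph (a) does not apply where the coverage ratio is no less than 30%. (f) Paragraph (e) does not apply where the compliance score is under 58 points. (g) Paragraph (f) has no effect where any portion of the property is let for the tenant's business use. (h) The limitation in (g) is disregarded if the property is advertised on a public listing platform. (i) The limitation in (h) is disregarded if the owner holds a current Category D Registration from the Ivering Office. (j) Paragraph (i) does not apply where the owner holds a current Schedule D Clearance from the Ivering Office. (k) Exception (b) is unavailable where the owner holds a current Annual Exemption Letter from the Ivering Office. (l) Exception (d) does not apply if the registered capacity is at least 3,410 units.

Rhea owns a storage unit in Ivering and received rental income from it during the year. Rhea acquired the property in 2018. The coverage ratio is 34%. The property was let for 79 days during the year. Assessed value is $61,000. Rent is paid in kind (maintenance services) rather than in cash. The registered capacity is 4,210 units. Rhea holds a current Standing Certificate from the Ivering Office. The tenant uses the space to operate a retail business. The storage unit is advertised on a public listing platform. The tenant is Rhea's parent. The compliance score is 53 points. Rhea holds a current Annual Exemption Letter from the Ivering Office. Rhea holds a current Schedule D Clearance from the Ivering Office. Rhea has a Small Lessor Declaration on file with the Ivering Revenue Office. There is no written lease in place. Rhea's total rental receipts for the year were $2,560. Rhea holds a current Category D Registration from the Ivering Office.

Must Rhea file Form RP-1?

All of (a)'s requirements are met (a current Standing Certificate is held; rent is paid in kind). Considering the limiting provisions: (e) would limit (a) — the coverage ratio is 34%, meeting the 30% threshold — but (f) sets (e) aside: (f) is triggered — the compliance score is 53 points, under the 58 points limit. (g) is engaged (the space is let for business use), but is itself disapplied by (h): (h) operates against (g): the property is publicly advertised. (i) would limit (h) — a current Category D Registration is held — but (j) sets (i) aside: (j) is engaged — a current Schedule D Clearance is held. Exception (a) stands.
Exception (b) is satisfied on its face — the tenant is an immediate family member; assessed value is $61,000, less than the $75,000 limit. Turning to paragraph (k): (k) operates against (b): a current Annual Exemption Letter is held. So (b) is unavailable.
Exception (c) requires that total rental receipts for the year are under $2,480; but total rental receipts for the year are $2,560, not under $2,480, so (c) is unavailable.
Exception (d)'s conditions are all satisfied: the number of days the property was let is 79 days, under the 81 days limit; a Small Lessor Declaration is on file. But: (l) applies — the registered capacity is 4,210 units, meeting the 3,410 units threshold. Exception (d) does not apply.

No — exception (a) applies; Rhea is not required to file Form RP-1.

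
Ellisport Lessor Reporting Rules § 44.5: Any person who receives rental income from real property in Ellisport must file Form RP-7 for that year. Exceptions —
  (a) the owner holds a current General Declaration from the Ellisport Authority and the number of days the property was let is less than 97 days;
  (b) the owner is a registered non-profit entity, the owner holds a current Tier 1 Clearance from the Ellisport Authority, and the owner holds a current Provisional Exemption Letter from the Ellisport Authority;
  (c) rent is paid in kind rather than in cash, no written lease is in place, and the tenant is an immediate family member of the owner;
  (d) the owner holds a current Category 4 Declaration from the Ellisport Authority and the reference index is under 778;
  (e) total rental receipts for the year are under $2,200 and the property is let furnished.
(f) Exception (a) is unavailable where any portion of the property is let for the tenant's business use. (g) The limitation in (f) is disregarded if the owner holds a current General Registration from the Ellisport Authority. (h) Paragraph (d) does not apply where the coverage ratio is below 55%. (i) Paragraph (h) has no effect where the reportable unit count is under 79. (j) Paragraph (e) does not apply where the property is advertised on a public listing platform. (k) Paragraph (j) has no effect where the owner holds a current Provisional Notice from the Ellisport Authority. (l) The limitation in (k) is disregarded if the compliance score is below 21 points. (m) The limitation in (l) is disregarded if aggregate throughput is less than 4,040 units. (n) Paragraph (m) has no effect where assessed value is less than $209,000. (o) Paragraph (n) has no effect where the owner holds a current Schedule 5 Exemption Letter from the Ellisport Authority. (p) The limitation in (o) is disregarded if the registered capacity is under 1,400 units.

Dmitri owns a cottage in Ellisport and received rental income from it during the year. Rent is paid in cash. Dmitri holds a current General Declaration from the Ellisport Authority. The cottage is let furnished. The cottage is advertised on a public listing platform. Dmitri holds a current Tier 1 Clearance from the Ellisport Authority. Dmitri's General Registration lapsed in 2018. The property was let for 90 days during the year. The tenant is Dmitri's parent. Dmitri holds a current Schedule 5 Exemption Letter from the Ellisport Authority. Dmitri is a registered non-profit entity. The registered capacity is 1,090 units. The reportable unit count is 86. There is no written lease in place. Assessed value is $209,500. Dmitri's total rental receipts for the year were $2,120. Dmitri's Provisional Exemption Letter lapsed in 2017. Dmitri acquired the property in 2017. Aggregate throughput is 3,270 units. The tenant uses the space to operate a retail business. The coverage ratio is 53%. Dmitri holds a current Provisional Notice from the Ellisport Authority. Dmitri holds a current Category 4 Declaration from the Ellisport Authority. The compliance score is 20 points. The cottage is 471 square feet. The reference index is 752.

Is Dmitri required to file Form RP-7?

Exception (a): a current General Declaration is held; the number of days the property was let is 90 days, less than the 97 days limit — every condition holds. But: (f) operates against (a): the space is let for business use. (g), which would lift (f), does not operate here — no current General Registration is held. (a) is therefore removed.
Exception (b) requires that the owner holds a current Provisional Exemption Letter from the Ellisport Authority; but no current Provisional Exemption Letter is held, so (b) is unavailable.
Exception (c) requires that rent is paid in kind rather than in cash; but rent is paid in cash, so (c) is unavailable.
All of (d)'s requirements are met (a current Category 4 Declaration is held; the reference index is 752, under the 778 limit). But applying paragraphs (h)–(i): (h) applies — the coverage ratio is 53%, below the 55% limit. (i) does not operate here (the reportable unit count is 86, not under 79), so (h) stands. (d) is therefore removed.
All of (e)'s requirements are met (total rental receipts for the year are $2,120, under the $2,200 limit; the property is let furnished). As to paragraphs (j)–(p): (j) is triggered (the property is publicly advertised), but is displaced by (k): (k) applies — a current Provisional Notice is held. (l) would limit (k) — the compliance score is 20 points, below the 21 points limit — but (m) sets (l) aside: (m) is triggered — aggregate throughput is 3,270 units, less than the 4,040 units limit. (n) is inapplicable (assessed value is $209,500, not less than $209,000), so (m) stands. (e) remains available.

No — exception (e) applies; Dmitri is not required to file Form RP-7.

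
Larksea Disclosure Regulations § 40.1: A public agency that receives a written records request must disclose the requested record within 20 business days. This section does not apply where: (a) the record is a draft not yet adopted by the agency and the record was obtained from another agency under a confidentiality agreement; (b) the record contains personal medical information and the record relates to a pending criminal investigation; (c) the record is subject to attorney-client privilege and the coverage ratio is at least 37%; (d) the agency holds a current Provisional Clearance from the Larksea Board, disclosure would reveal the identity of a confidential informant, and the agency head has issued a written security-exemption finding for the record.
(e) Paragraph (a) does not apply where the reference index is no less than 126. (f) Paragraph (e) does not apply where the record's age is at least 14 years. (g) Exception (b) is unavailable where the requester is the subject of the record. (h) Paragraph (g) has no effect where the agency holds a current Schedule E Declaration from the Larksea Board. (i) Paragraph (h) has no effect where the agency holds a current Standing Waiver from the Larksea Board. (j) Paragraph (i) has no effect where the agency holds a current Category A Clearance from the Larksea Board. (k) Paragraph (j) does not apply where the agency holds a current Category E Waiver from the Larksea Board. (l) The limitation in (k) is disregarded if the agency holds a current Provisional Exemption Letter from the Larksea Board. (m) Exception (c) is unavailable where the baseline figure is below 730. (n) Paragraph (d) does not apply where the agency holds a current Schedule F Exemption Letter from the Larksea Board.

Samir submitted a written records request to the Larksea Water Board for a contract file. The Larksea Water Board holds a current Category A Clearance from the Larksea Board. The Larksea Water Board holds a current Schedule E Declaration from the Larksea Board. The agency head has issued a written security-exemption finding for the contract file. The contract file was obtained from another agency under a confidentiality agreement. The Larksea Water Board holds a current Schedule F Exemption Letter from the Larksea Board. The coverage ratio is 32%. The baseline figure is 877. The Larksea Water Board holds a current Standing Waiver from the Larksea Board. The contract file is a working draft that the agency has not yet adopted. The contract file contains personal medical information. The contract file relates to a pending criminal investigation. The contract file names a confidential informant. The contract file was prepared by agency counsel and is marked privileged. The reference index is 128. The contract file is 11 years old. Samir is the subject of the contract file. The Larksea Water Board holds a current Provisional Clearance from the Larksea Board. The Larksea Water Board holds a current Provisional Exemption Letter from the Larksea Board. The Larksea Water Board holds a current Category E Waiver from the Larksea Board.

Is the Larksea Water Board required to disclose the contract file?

Exception (a) is satisfied on its face — the contract file is an unadopted draft; the contract file was obtained under a confidentiality agreement. But applying paragraphs (e)–(f): (e) is engaged — the reference index is 128, meeting the 126 threshold. (f) is inapplicable (the record's age is 11 years, short of 14 years), so (e) stands. So (a) is unavailable.
Exception (b)'s conditions are all satisfied: the contract file contains personal medical information; the contract file relates to a pending investigation. Under paragraphs (g)–(l): (g) is triggered (Samir is the subject of the contract file), but is itself disapplied by (h): (h) is triggered — a current Schedule E Declaration is held. (i) would limit (h) — a current Standing Waiver is held — but (j) sets (i) aside: (j) operates — a current Category A Clearance is held. (k) operates (a current Category E Waiver is held), but is set aside by (l): (l) is engaged — a current Provisional Exemption Letter is held. So (b) applies.
Exception (c) fails — the coverage ratio is 32%, short of 37%.
Exception (d): a current Provisional Clearance is held; the contract file names a confidential informant; a written security-exemption finding has been issued — every condition holds. However, paragraph (n) must be considered: (n) is triggered — a current Schedule F Exemption Letter is held. So (d) is unavailable.

No — exception (b) applies; the Larksea Water Board is not required to disclose the contract file.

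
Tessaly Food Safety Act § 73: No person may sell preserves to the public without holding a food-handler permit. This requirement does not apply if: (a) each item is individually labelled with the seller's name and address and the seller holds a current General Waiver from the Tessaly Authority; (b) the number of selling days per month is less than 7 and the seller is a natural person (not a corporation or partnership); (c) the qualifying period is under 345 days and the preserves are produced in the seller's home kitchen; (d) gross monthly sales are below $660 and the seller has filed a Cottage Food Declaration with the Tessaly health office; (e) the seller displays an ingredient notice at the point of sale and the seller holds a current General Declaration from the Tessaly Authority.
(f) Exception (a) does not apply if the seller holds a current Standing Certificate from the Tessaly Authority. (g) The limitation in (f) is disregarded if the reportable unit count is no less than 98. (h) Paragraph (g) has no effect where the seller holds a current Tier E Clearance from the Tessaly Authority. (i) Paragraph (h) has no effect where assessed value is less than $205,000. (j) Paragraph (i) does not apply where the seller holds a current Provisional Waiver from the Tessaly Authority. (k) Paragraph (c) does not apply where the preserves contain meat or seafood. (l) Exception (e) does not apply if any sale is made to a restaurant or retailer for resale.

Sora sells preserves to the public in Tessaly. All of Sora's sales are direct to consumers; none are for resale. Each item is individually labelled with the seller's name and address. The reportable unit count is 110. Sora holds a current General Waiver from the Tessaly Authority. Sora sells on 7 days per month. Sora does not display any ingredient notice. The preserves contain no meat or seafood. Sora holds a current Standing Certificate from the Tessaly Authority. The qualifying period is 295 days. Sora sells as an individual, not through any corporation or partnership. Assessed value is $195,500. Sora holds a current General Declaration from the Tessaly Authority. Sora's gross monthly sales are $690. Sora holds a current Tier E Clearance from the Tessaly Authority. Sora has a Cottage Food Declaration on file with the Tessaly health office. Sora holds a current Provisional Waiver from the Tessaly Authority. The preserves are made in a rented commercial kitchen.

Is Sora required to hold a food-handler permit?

Exception (a): items are individually labelled; a current General Waiver is held — every condition holds. Turning to paragraphs (f)–(j): (f) is engaged — a current Standing Certificate is held. (g) would limit (f) — the reportable unit count is 110, meeting the 98 threshold — but (h) sets (g) aside: (h) operates against (g): a current Tier E Clearance is held. (i) applies (assessed value is $195,500, less than the $205,000 limit), but yields to (j): (j) is engaged — a current Provisional Waiver is held. Exception (a) does not apply.
Exception (b) requires that the number of selling days per month is less than 7; but the number of selling days per month is 7, not less than 7, so (b) is unavailable.
Exception (c) fails — the preserves are made in a commercial kitchen, not a home kitchen.
Exception (d) fails — gross monthly sales are $690, not below $660.
Exception (e) requires that the seller displays an ingredient notice at the point of sale; but no ingredient notice is displayed, so (e) is unavailable.
No exception applies. The general rule governs.

Yes — Sora must hold a food-handler permit.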